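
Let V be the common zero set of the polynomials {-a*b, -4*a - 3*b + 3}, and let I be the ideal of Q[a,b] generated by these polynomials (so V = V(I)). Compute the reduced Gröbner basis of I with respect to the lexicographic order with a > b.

G = {a + 3/4*b - 3/4, b**2 - b}

The reduced Gröbner basis is the canonical form of the ideal for this ordering.

f_1 = -a*b, LT = a*b.
f_2 = -4*a - 3*b + 3, LT = a.

S(f_1,f_2): lcm = a*b. S = -3/4*b**2 + 3/4*b.
  leading term b**2: no divisor's leading term divides it; move -3/4*b**2 to the remainder.
  leading term b: no divisor's leading term divides it; move 3/4*b to the remainder.
  remainder -3/4*b**2 + 3/4*b ≠ 0; add g_3 = -3/4*b**2 + 3/4*b to the basis.

The other S-polynomials (S(f_1,g_3), S(f_2,g_3)) all reduce to 0 modulo the current basis, so we have a Gröbner basis.
Inter-reduce: drop elements whose leading term is divisible by another's, tail-reduce, and make monic.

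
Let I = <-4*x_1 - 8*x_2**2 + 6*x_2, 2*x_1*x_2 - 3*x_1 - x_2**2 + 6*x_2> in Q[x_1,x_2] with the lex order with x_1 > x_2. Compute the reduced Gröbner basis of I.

Buchberger's algorithm terminates because the ascending chain of leading-term ideals stabilizes.

f_1 = -4*x_1 - 8*x_2**2 + 6*x_2, LT = x_1.
f_2 = 2*x_1*x_2 - 3*x_1 - x_2**2 + 6*x_2, LT = x_1*x_2.

S(f_1,f_2): lcm = x_1*x_2. S = 3/2*x_1 + 2*x_2**3 - x_2**2 - 3*x_2.
  reduce S modulo (f_1, f_2):
  remainder 2*x_2**3 - 4*x_2**2 - 3/4*x_2 ≠ 0; add g_3 = 2*x_2**3 - 4*x_2**2 - 3/4*x_2 to the basis.

The other S-polynomials (S(f_1,g_3), S(f_2,g_3)) all reduce to 0 modulo the current basis, so we have a Gröbner basis.
Inter-reduce: drop elements whose leading term is divisible by another's, tail-reduce, and make monic.

G = {x_1 + 2*x_2**2 - 3/2*x_2, x_2**3 - 2*x_2**2 - 3/8*x_2}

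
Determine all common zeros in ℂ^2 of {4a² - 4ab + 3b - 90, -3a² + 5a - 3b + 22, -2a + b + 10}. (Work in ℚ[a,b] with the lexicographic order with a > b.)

{(4, -2)}

Compute a lex Gröbner basis by Buchberger's algorithm.
f_1 = 4a² - 4ab + 3b - 90, LT = a².
f_2 = -3a² + 5a - 3b + 22, LT = a².
f_3 = -2a + b + 10, LT = a.

S(f_1,f_2): lcm = a². S = -ab + 5/3a - ¼b - 91/6.
  reduce S modulo (f_1, f_2, f_3):
  remainder -½b² - 53/12b - 41/6 ≠ 0; add h_4 = -½b² - 53/12b - 41/6 to the basis.

S(f_1,f_3): lcm = a². S = -½ab + 5a + ¾b - 45/2.
  reduce S modulo (f_1, f_2, f_3, h_4):
  remainder 71/24b + 71/12 ≠ 0; add h_5 = 71/24b + 71/12 to the basis.

The other S-polynomials (S(f_2,f_3), S(f_1,h_4), S(f_2,h_4), S(f_3,h_4), S(f_1,h_5), S(f_2,h_5), S(f_3,h_5), S(h_4,h_5)) all reduce to 0 modulo the current basis, so we have a Gröbner basis.
Inter-reduce: drop elements whose leading term is divisible by another's, tail-reduce, and make monic.
Reduced Gröbner basis: {a - 4, b + 2}.

A lex Gröbner basis eliminates variables successively. Here b + 2 depends only on b, with roots {-2}; lifting each root through the earlier basis elements recovers the full solutions.
  b = -2: the earlier basis element becomes a - 4 = 0, giving a = 4 — point (4, -2).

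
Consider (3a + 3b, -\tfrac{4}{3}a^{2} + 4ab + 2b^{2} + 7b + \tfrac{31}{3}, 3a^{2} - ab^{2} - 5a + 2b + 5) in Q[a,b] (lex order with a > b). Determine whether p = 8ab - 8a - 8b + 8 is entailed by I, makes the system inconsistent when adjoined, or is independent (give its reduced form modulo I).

8ab - 8a - 8b + 8 lies in I (it reduces to 0).

First compute the reduced Gröbner basis of I by Buchberger's algorithm.
f_1 = 3a + 3b, LT = a.
f_2 = -\tfrac{4}{3}a^{2} + 4ab + 2b^{2} + 7b + \tfrac{31}{3}, LT = a^{2}.
f_3 = 3a^{2} - ab^{2} - 5a + 2b + 5, LT = a^{2}.

S(f_1,f_2): lcm = a^{2}. S = 4ab + \tfrac{3}{2}b^{2} + \tfrac{21}{4}b + \tfrac{31}{4}.
  leading term ab: subtract (\tfrac{4}{3}b)·f_1 from 4ab + \tfrac{3}{2}b^{2} + \tfrac{21}{4}b + \tfrac{31}{4} → -\tfrac{5}{2}b^{2} + \tfrac{21}{4}b + \tfrac{31}{4}
  leading term b^{2}: no divisor's leading term divides it; move -\tfrac{5}{2}b^{2} to the remainder.
  leading term b: no divisor's leading term divides it; move \tfrac{21}{4}b to the remainder.
  leading term 1: no divisor's leading term divides it; move \tfrac{31}{4} to the remainder.
  remainder -\tfrac{5}{2}b^{2} + \tfrac{21}{4}b + \tfrac{31}{4} ≠ 0; add h_4 = -\tfrac{5}{2}b^{2} + \tfrac{21}{4}b + \tfrac{31}{4} to the basis.

S(f_1,f_3): lcm = a^{2}. S = \tfrac{1}{3}ab^{2} + ab + \tfrac{5}{3}a - \tfrac{2}{3}b - \tfrac{5}{3}.
  leading term ab^{2}: subtract (\tfrac{1}{9}b^{2})·f_1 from \tfrac{1}{3}ab^{2} + ab + \tfrac{5}{3}a - \tfrac{2}{3}b - \tfrac{5}{3} → ab + \tfrac{5}{3}a - \tfrac{1}{3}b^{3} - \tfrac{2}{3}b - \tfrac{5}{3}
  leading term ab: subtract (\tfrac{1}{3}b)·f_1 from ab + \tfrac{5}{3}a - \tfrac{1}{3}b^{3} - \tfrac{2}{3}b - \tfrac{5}{3} → \tfrac{5}{3}a - \tfrac{1}{3}b^{3} - b^{2} - \tfrac{2}{3}b - \tfrac{5}{3}
  leading term a: subtract (\tfrac{5}{9})·f_1 from \tfrac{5}{3}a - \tfrac{1}{3}b^{3} - b^{2} - \tfrac{2}{3}b - \tfrac{5}{3} → -\tfrac{1}{3}b^{3} - b^{2} - \tfrac{7}{3}b - \tfrac{5}{3}
  leading term b^{3}: subtract (\tfrac{2}{15}b)·h_4 from -\tfrac{1}{3}b^{3} - b^{2} - \tfrac{7}{3}b - \tfrac{5}{3} → -\tfrac{17}{10}b^{2} - \tfrac{101}{30}b - \tfrac{5}{3}
  leading term b^{2}: subtract (\tfrac{17}{25})·h_4 from -\tfrac{17}{10}b^{2} - \tfrac{101}{30}b - \tfrac{5}{3} → -\tfrac{2081}{300}b - \tfrac{2081}{300}
  leading term b: no divisor's leading term divides it; move -\tfrac{2081}{300}b to the remainder.
  leading term 1: no divisor's leading term divides it; move -\tfrac{2081}{300} to the remainder.
  remainder -\tfrac{2081}{300}b - \tfrac{2081}{300} ≠ 0; add h_5 = -\tfrac{2081}{300}b - \tfrac{2081}{300} to the basis.

The other S-polynomials (S(f_2,f_3), S(f_1,h_4), S(f_2,h_4), S(f_3,h_4), S(f_1,h_5), S(f_2,h_5), S(f_3,h_5), S(h_4,h_5)) all reduce to 0 modulo the current basis, so we have a Gröbner basis.
Inter-reduce: drop elements whose leading term is divisible by another's, tail-reduce, and make monic.
Reduced Gröbner basis: {a - 1, b + 1}.
Label its elements g_1 = a - 1, g_2 = b + 1.

Reduce p = 8ab - 8a - 8b + 8 modulo G:
  leading term ab: subtract (8b)·g_1 from 8ab - 8a - 8b + 8 → -8a + 8
  leading term a: subtract (-8)·g_1 from -8a + 8 → 0
  normal form = 0.
Since the normal form is 0, p ∈ I.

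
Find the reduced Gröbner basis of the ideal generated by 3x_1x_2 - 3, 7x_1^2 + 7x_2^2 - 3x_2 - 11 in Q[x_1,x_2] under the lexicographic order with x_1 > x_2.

Buchberger's algorithm terminates because the ascending chain of leading-term ideals stabilizes.

f_1 = 3x_1x_2 - 3, LT = x_1x_2.
f_2 = 7x_1^2 + 7x_2^2 - 3x_2 - 11, LT = x_1^2.

S(f_1,f_2): lcm = x_1^2x_2. S = -x_1 - x_2^3 + 3/7x_2^2 + 11/7x_2.
  reduce S modulo (f_1, f_2):
  remainder -x_1 - x_2^3 + 3/7x_2^2 + 11/7x_2 ≠ 0; add g_3 = -x_1 - x_2^3 + 3/7x_2^2 + 11/7x_2 to the basis.

S(f_1,g_3): lcm = x_1x_2. S = -x_2^4 + 3/7x_2^3 + 11/7x_2^2 - 1.
  reduce S modulo (f_1, f_2, g_3):
  remainder -x_2^4 + 3/7x_2^3 + 11/7x_2^2 - 1 ≠ 0; add g_4 = -x_2^4 + 3/7x_2^3 + 11/7x_2^2 - 1 to the basis.

The other S-polynomials (S(f_2,g_3), S(f_1,g_4), S(f_2,g_4), S(g_3,g_4)) all reduce to 0 modulo the current basis, so we have a Gröbner basis.
Inter-reduce: drop elements whose leading term is divisible by another's, tail-reduce, and make monic.

G = {x_1 + x_2^3 - 3/7x_2^2 - 11/7x_2, x_2^4 - 3/7x_2^3 - 11/7x_2^2 + 1}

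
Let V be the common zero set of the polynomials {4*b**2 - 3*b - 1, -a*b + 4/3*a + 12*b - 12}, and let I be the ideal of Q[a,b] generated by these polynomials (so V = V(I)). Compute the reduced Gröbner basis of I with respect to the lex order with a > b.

f_1 = 4*b**2 - 3*b - 1, LT = b**2.
f_2 = -a*b + 4/3*a + 12*b - 12, LT = a*b.

S(f_1,f_2): lcm = a*b**2. S = 7/12*a*b - 1/4*a + 12*b**2 - 12*b.
  leading term a*b: subtract (-7/12)·f_2 from 7/12*a*b - 1/4*a + 12*b**2 - 12*b → 19/36*a + 12*b**2 - 5*b - 7
  leading term a: no divisor's leading term divides it; move 19/36*a to the remainder.
  leading term b**2: subtract (3)·f_1 from 12*b**2 - 5*b - 7 → 4*b - 4
  leading term b: no divisor's leading term divides it; move 4*b to the remainder.
  leading term 1: no divisor's leading term divides it; move -4 to the remainder.
  remainder 19/36*a + 4*b - 4 ≠ 0; add g_3 = 19/36*a + 4*b - 4 to the basis.

S(f_1,g_3): leading monomials are coprime, so the S-polynomial reduces to 0 (Buchberger's first criterion).
S(f_2,g_3): lcm = a*b. S = -4/3*a - 144/19*b**2 - 84/19*b + 12.
  leading term a: subtract (-48/19)·g_3 from -4/3*a - 144/19*b**2 - 84/19*b + 12 → -144/19*b**2 + 108/19*b + 36/19
  leading term b**2: subtract (-36/19)·f_1 from -144/19*b**2 + 108/19*b + 36/19 → 0
  remainder 0.

Every S-polynomial of the final basis reduces to 0, so we have a Gröbner basis.
Inter-reduce: drop elements whose leading term is divisible by another's, tail-reduce, and make monic.

G = {a + 144/19*b - 144/19, b**2 - 3/4*b - 1/4}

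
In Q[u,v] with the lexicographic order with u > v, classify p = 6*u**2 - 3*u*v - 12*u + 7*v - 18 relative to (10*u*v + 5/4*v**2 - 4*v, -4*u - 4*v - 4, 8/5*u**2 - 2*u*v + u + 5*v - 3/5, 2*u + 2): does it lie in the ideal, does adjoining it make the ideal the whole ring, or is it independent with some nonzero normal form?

6*u**2 - 3*u*v - 12*u + 7*v - 18 lies in I (it reduces to 0).

First compute the reduced Gröbner basis of I by Buchberger's algorithm.
f_1 = 10*u*v + 5/4*v**2 - 4*v, LT = u*v.
f_2 = -4*u - 4*v - 4, LT = u.
f_3 = 8/5*u**2 - 2*u*v + u + 5*v - 3/5, LT = u**2.
f_4 = 2*u + 2, LT = u.

S(f_1,f_2): lcm = u*v. S = -7/8*v**2 - 7/5*v.
  leading term v**2: no divisor's leading term divides it; move -7/8*v**2 to the remainder.
  leading term v: no divisor's leading term divides it; move -7/5*v to the remainder.
  remainder -7/8*v**2 - 7/5*v ≠ 0; add h_5 = -7/8*v**2 - 7/5*v to the basis.

S(f_1,f_3): lcm = u**2*v. S = 11/8*u*v**2 - 41/40*u*v - 25/8*v**2 + 3/8*v.
  leading term u*v**2: subtract (11/80*v)·f_1 from 11/8*u*v**2 - 41/40*u*v - 25/8*v**2 + 3/8*v → -41/40*u*v - 11/64*v**3 - 103/40*v**2 + 3/8*v
  leading term u*v: subtract (-41/400)·f_1 from -41/40*u*v - 11/64*v**3 - 103/40*v**2 + 3/8*v → -11/64*v**3 - 783/320*v**2 - 7/200*v
  leading term v**3: subtract (11/56*v)·h_5 from -11/64*v**3 - 783/320*v**2 - 7/200*v → -139/64*v**2 - 7/200*v
  leading term v**2: subtract (139/56)·h_5 from -139/64*v**2 - 7/200*v → 86/25*v
  leading term v: no divisor's leading term divides it; move 86/25*v to the remainder.
  remainder 86/25*v ≠ 0; add h_6 = 86/25*v to the basis.

The other S-polynomials (S(f_1,f_4), S(f_2,f_3), S(f_2,f_4), S(f_3,f_4), S(f_1,h_5), S(f_2,h_5), S(f_3,h_5), S(f_4,h_5), S(f_1,h_6), S(f_2,h_6), S(f_3,h_6), S(f_4,h_6), S(h_5,h_6)) all reduce to 0 modulo the current basis, so we have a Gröbner basis.
Inter-reduce: drop elements whose leading term is divisible by another's, tail-reduce, and make monic.
Reduced Gröbner basis: {u + 1, v}.
Label its elements g_1 = u + 1, g_2 = v.

Reduce p = 6*u**2 - 3*u*v - 12*u + 7*v - 18 modulo G:
  leading term u**2: subtract (6*u)·g_1 from 6*u**2 - 3*u*v - 12*u + 7*v - 18 → -3*u*v - 18*u + 7*v - 18
  leading term u*v: subtract (-3*v)·g_1 from -3*u*v - 18*u + 7*v - 18 → -18*u + 10*v - 18
  leading term u: subtract (-18)·g_1 from -18*u + 10*v - 18 → 10*v
  leading term v: subtract (10)·g_2 from 10*v → 0
  normal form = 0.
Since the normal form is 0, p ∈ I.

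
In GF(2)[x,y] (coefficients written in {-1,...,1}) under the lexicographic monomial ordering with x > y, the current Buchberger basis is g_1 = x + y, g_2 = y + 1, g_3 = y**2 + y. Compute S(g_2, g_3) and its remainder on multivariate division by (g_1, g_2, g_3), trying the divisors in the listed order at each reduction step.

lcm(LM(g_2), LM(g_3)) = y**2.
S = (lcm/LT(g_2))·g_2 − (lcm/LT(g_3))·g_3 = 0.
Reduce S modulo (g_1, g_2, g_3) in that order:
The remainder is 0, so this S-polynomial contributes no new basis element.

S(g_2, g_3) = 0; remainder on division = 0.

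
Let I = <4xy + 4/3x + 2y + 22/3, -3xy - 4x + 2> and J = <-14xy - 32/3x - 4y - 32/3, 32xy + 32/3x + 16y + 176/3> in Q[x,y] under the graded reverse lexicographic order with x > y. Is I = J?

Since reduced Gröbner bases are canonical representatives of ideals under a given ordering, it suffices to compute and compare them.
Buchberger on the first generating set:
f_1 = 4xy + 4/3x + 2y + 22/3, LT = xy.
f_2 = -3xy - 4x + 2, LT = xy.

S(f_1,f_2): lcm = xy. S = -x + 1/2y + 5/2.
  leading term x: no divisor's leading term divides it; move -x to the remainder.
  leading term y: no divisor's leading term divides it; move 1/2y to the remainder.
  leading term 1: no divisor's leading term divides it; move 5/2 to the remainder.
  remainder -x + 1/2y + 5/2 ≠ 0; add g_3 = -x + 1/2y + 5/2 to the basis.

S(f_1,g_3): lcm = xy. S = 1/2y^2 + 1/3x + 3y + 11/6.
  leading term y^2: no divisor's leading term divides it; move 1/2y^2 to the remainder.
  leading term x: subtract (-1/3)·g_3 from 1/3x + 3y + 11/6 → 19/6y + 8/3
  leading term y: no divisor's leading term divides it; move 19/6y to the remainder.
  leading term 1: no divisor's leading term divides it; move 8/3 to the remainder.
  remainder 1/2y^2 + 19/6y + 8/3 ≠ 0; add g_4 = 1/2y^2 + 19/6y + 8/3 to the basis.

S(f_2,g_3): lcm = xy. S = 1/2y^2 + 4/3x + 5/2y - 2/3.
  leading term y^2: subtract (1)·g_4 from 1/2y^2 + 4/3x + 5/2y - 2/3 → 4/3x - 2/3y - 10/3
  leading term x: subtract (-4/3)·g_3 from 4/3x - 2/3y - 10/3 → 0
  remainder 0.

S(f_1,g_4): lcm = xy^2. S = -6xy + 1/2y^2 - 16/3x + 11/6y.
  leading term xy: subtract (-3/2)·f_1 from -6xy + 1/2y^2 - 16/3x + 11/6y → 1/2y^2 - 10/3x + 29/6y + 11
  leading term y^2: subtract (1)·g_4 from 1/2y^2 - 10/3x + 29/6y + 11 → -10/3x + 5/3y + 25/3
  leading term x: subtract (10/3)·g_3 from -10/3x + 5/3y + 25/3 → 0
  remainder 0.

S(f_2,g_4): lcm = xy^2. S = -5xy - 16/3x - 2/3y.
  leading term xy: subtract (-5/4)·f_1 from -5xy - 16/3x - 2/3y → -11/3x + 11/6y + 55/6
  leading term x: subtract (11/3)·g_3 from -11/3x + 11/6y + 55/6 → 0
  remainder 0.

S(g_3,g_4): leading monomials are coprime, so the S-polynomial reduces to 0 (Buchberger's first criterion).
Every S-polynomial of the final basis reduces to 0, so we have a Gröbner basis.
Inter-reduce: drop elements whose leading term is divisible by another's, tail-reduce, and make monic.
Reduced Gröbner basis: {y^2 + 19/3y + 16/3, x - 1/2y - 5/2}.

Buchberger on the second generating set:
h_1 = -14xy - 32/3x - 4y - 32/3, LT = xy.
h_2 = 32xy + 32/3x + 16y + 176/3, LT = xy.

S(h_1,h_2): lcm = xy. S = 3/7x - 3/14y - 15/14.
  leading term x: no divisor's leading term divides it; move 3/7x to the remainder.
  leading term y: no divisor's leading term divides it; move -3/14y to the remainder.
  leading term 1: no divisor's leading term divides it; move -15/14 to the remainder.
  remainder 3/7x - 3/14y - 15/14 ≠ 0; add k_3 = 3/7x - 3/14y - 15/14 to the basis.

S(h_1,k_3): lcm = xy. S = 1/2y^2 + 16/21x + 39/14y + 16/21.
  leading term y^2: no divisor's leading term divides it; move 1/2y^2 to the remainder.
  leading term x: subtract (16/9)·k_3 from 16/21x + 39/14y + 16/21 → 19/6y + 8/3
  leading term y: no divisor's leading term divides it; move 19/6y to the remainder.
  leading term 1: no divisor's leading term divides it; move 8/3 to the remainder.
  remainder 1/2y^2 + 19/6y + 8/3 ≠ 0; add k_4 = 1/2y^2 + 19/6y + 8/3 to the basis.

S(h_2,k_3): lcm = xy. S = 1/2y^2 + 1/3x + 3y + 11/6.
  leading term y^2: subtract (1)·k_4 from 1/2y^2 + 1/3x + 3y + 11/6 → 1/3x - 1/6y - 5/6
  leading term x: subtract (7/9)·k_3 from 1/3x - 1/6y - 5/6 → 0
  remainder 0.

S(h_1,k_4): lcm = xy^2. S = -39/7xy + 2/7y^2 - 16/3x + 16/21y.
  leading term xy: subtract (39/98)·h_1 from -39/7xy + 2/7y^2 - 16/3x + 16/21y → 2/7y^2 - 160/147x + 346/147y + 208/49
  leading term y^2: subtract (4/7)·k_4 from 2/7y^2 - 160/147x + 346/147y + 208/49 → -160/147x + 80/147y + 400/147
  leading term x: subtract (-160/63)·k_3 from -160/147x + 80/147y + 400/147 → 0
  remainder 0.

S(h_2,k_4): lcm = xy^2. S = -6xy + 1/2y^2 - 16/3x + 11/6y.
  leading term xy: subtract (3/7)·h_1 from -6xy + 1/2y^2 - 16/3x + 11/6y → 1/2y^2 - 16/21x + 149/42y + 32/7
  leading term y^2: subtract (1)·k_4 from 1/2y^2 - 16/21x + 149/42y + 32/7 → -16/21x + 8/21y + 40/21
  leading term x: subtract (-16/9)·k_3 from -16/21x + 8/21y + 40/21 → 0
  remainder 0.

S(k_3,k_4): leading monomials are coprime, so the S-polynomial reduces to 0 (Buchberger's first criterion).
Every S-polynomial of the final basis reduces to 0, so we have a Gröbner basis.
Inter-reduce: drop elements whose leading term is divisible by another's, tail-reduce, and make monic.
Reduced Gröbner basis: {y^2 + 19/3y + 16/3, x - 1/2y - 5/2}.

These coincide, so the ideals are equal.

Yes, the ideals are equal.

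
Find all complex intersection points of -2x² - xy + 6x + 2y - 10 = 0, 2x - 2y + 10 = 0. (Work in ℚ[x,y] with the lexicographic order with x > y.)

Compute a lex Gröbner basis by Buchberger's algorithm.
f_1 = -2x² - xy + 6x + 2y - 10, LT = x².
f_2 = 2x - 2y + 10, LT = x.

S(f_1,f_2): lcm = x². S = 3/2xy - 8x - y + 5.
  reduce S modulo (f_1, f_2):
  remainder 3/2y² - 33/2y + 45 ≠ 0; add h_3 = 3/2y² - 33/2y + 45 to the basis.

The other S-polynomials (S(f_1,h_3), S(f_2,h_3)) all reduce to 0 modulo the current basis, so we have a Gröbner basis.
Inter-reduce: drop elements whose leading term is divisible by another's, tail-reduce, and make monic.
Reduced Gröbner basis: {x - y + 5, y² - 11y + 30}.

The lex basis is triangular: the last element involves only y. Solving y² - 11y + 30 = 0 gives y ∈ {5, 6}; substituting each value into the earlier elements determines the remaining variables.
  y = 5: the earlier basis element becomes x = 0, giving x = 0 — point (0, 5).
  y = 6: the earlier basis element becomes x - 1 = 0, giving x = 1 — point (1, 6).
This is the nonlinear analogue of row-reducing a linear system.

{(0, 5), (1, 6)}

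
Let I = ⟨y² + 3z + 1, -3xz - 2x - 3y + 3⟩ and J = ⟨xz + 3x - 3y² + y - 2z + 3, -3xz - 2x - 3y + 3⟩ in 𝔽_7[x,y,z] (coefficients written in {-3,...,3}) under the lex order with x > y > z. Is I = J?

For a fixed monomial order, each ideal has a unique reduced Gröbner basis; comparing bases decides equality.
Buchberger on the first generating set:
f_1 = y² + 3z + 1, LT = y².
f_2 = -3xz - 2x - 3y + 3, LT = xz.

The S-polynomials (S(f_1,f_2)) all reduce to 0 modulo the current basis, so we have a Gröbner basis.
Inter-reduce: drop elements whose leading term is divisible by another's, tail-reduce, and make monic.
Reduced Gröbner basis: {xz + 3x + y - 1, y² + 3z + 1}.

Buchberger on the second generating set:
h_1 = xz + 3x - 3y² + y - 2z + 3, LT = xz.
h_2 = -3xz - 2x - 3y + 3, LT = xz.

S(h_1,h_2): lcm = xz. S = -3y² - 2z - 3.
  leading term y²: no divisor's leading term divides it; move -3y² to the remainder.
  leading term z: no divisor's leading term divides it; move -2z to the remainder.
  leading term 1: no divisor's leading term divides it; move -3 to the remainder.
  remainder -3y² - 2z - 3 ≠ 0; add k_3 = -3y² - 2z - 3 to the basis.

The other S-polynomials (S(h_1,k_3), S(h_2,k_3)) all reduce to 0 modulo the current basis, so we have a Gröbner basis.
Inter-reduce: drop elements whose leading term is divisible by another's, tail-reduce, and make monic.
Reduced Gröbner basis: {xz + 3x + y - 1, y² + 3z + 1}.

These coincide, so the ideals are equal.
The choice of monomial ordering does not affect the verdict — as long as both bases are computed under the same ordering, their equality decides ideal equality.

Yes, the ideals are equal.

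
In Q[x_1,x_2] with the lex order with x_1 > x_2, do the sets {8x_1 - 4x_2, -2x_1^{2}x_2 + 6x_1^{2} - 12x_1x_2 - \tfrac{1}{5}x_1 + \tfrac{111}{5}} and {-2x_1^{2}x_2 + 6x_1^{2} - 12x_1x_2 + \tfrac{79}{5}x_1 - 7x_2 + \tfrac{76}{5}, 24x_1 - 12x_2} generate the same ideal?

No, the ideals differ.

Since reduced Gröbner bases are canonical representatives of ideals under a given ordering, it suffices to compute and compare them.
Buchberger on the first generating set:
f_1 = 8x_1 - 4x_2, LT = x_1.
f_2 = -2x_1^{2}x_2 + 6x_1^{2} - 12x_1x_2 - \tfrac{1}{5}x_1 + \tfrac{111}{5}, LT = x_1^{2}x_2.

S(f_1,f_2): lcm = x_1^{2}x_2. S = 3x_1^{2} - \tfrac{1}{2}x_1x_2^{2} - 6x_1x_2 - \tfrac{1}{10}x_1 + \tfrac{111}{10}.
  reduce S modulo (f_1, f_2):
  remainder -\tfrac{1}{4}x_2^{3} - \tfrac{9}{4}x_2^{2} - \tfrac{1}{20}x_2 + \tfrac{111}{10} ≠ 0; add g_3 = -\tfrac{1}{4}x_2^{3} - \tfrac{9}{4}x_2^{2} - \tfrac{1}{20}x_2 + \tfrac{111}{10} to the basis.

The other S-polynomials (S(f_1,g_3), S(f_2,g_3)) all reduce to 0 modulo the current basis, so we have a Gröbner basis.
Inter-reduce: drop elements whose leading term is divisible by another's, tail-reduce, and make monic.
Reduced Gröbner basis: {x_1 - \tfrac{1}{2}x_2, x_2^{3} + 9x_2^{2} + \tfrac{1}{5}x_2 - \tfrac{222}{5}}.

Buchberger on the second generating set:
h_1 = -2x_1^{2}x_2 + 6x_1^{2} - 12x_1x_2 + \tfrac{79}{5}x_1 - 7x_2 + \tfrac{76}{5}, LT = x_1^{2}x_2.
h_2 = 24x_1 - 12x_2, LT = x_1.

S(h_1,h_2): lcm = x_1^{2}x_2. S = -3x_1^{2} + \tfrac{1}{2}x_1x_2^{2} + 6x_1x_2 - \tfrac{79}{10}x_1 + \tfrac{7}{2}x_2 - \tfrac{38}{5}.
  reduce S modulo (h_1, h_2):
  remainder \tfrac{1}{4}x_2^{3} + \tfrac{9}{4}x_2^{2} - \tfrac{9}{20}x_2 - \tfrac{38}{5} ≠ 0; add k_3 = \tfrac{1}{4}x_2^{3} + \tfrac{9}{4}x_2^{2} - \tfrac{9}{20}x_2 - \tfrac{38}{5} to the basis.

The other S-polynomials (S(h_1,k_3), S(h_2,k_3)) all reduce to 0 modulo the current basis, so we have a Gröbner basis.
Inter-reduce: drop elements whose leading term is divisible by another's, tail-reduce, and make monic.
Reduced Gröbner basis: {x_1 - \tfrac{1}{2}x_2, x_2^{3} + 9x_2^{2} - \tfrac{9}{5}x_2 - \tfrac{152}{5}}.

These differ, so the ideals are not equal.
The same test decides containment: I ⊆ J iff every generator of I reduces to 0 modulo a Gröbner basis of J.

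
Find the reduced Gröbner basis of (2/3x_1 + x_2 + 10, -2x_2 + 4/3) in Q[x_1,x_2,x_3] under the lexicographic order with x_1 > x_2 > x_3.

f_1 = 2/3x_1 + x_2 + 10, LT = x_1.
f_2 = -2x_2 + 4/3, LT = x_2.

The S-polynomials (S(f_1,f_2)) all reduce to 0 modulo the current basis, so we have a Gröbner basis.

G = {x_1 + 16, x_2 - 2/3}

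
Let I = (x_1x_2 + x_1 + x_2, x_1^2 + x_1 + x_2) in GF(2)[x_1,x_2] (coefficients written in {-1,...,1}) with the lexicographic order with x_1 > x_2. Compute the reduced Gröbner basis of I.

f_1 = x_1x_2 + x_1 + x_2, LT = x_1x_2.
f_2 = x_1^2 + x_1 + x_2, LT = x_1^2.

S(f_1,f_2): lcm = x_1^2x_2. S = x_1^2 + x_2^2.
  leading term x_1^2: subtract (1)·f_2 from x_1^2 + x_2^2 → x_1 + x_2^2 + x_2
  leading term x_1: no divisor's leading term divides it; move x_1 to the remainder.
  leading term x_2^2: no divisor's leading term divides it; move x_2^2 to the remainder.
  leading term x_2: no divisor's leading term divides it; move x_2 to the remainder.
  remainder x_1 + x_2^2 + x_2 ≠ 0; add g_3 = x_1 + x_2^2 + x_2 to the basis.

S(f_1,g_3): lcm = x_1x_2. S = x_1 + x_2^3 + x_2^2 + x_2.
  leading term x_1: subtract (1)·g_3 from x_1 + x_2^3 + x_2^2 + x_2 → x_2^3
  leading term x_2^3: no divisor's leading term divides it; move x_2^3 to the remainder.
  remainder x_2^3 ≠ 0; add g_4 = x_2^3 to the basis.

The other S-polynomials (S(f_2,g_3), S(f_1,g_4), S(f_2,g_4), S(g_3,g_4)) all reduce to 0 modulo the current basis, so we have a Gröbner basis.
Inter-reduce: drop elements whose leading term is divisible by another's, tail-reduce, and make monic.

G = {x_1 + x_2^2 + x_2, x_2^3}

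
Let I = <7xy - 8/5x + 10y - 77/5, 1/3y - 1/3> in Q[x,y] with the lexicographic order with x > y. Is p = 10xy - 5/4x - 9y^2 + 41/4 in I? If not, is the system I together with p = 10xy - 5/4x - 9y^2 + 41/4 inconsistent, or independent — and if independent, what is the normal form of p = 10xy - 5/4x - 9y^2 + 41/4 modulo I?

First compute the reduced Gröbner basis of I by Buchberger's algorithm.
f_1 = 7xy - 8/5x + 10y - 77/5, LT = xy.
f_2 = 1/3y - 1/3, LT = y.

S(f_1,f_2): lcm = xy. S = 27/35x + 10/7y - 11/5.
  reduce S modulo (f_1, f_2):
  remainder 27/35x - 27/35 ≠ 0; add h_3 = 27/35x - 27/35 to the basis.

The other S-polynomials (S(f_1,h_3), S(f_2,h_3)) all reduce to 0 modulo the current basis, so we have a Gröbner basis.
Inter-reduce: drop elements whose leading term is divisible by another's, tail-reduce, and make monic.
Reduced Gröbner basis: {x - 1, y - 1}.
Label its elements g_1 = x - 1, g_2 = y - 1.

Reduce p = 10xy - 5/4x - 9y^2 + 41/4 modulo G:
  leading term xy: subtract (10y)·g_1 from 10xy - 5/4x - 9y^2 + 41/4 → -5/4x - 9y^2 + 10y + 41/4
  leading term x: subtract (-5/4)·g_1 from -5/4x - 9y^2 + 10y + 41/4 → -9y^2 + 10y + 9
  leading term y^2: subtract (-9y)·g_2 from -9y^2 + 10y + 9 → y + 9
  leading term y: subtract (1)·g_2 from y + 9 → 10
  leading term 1: no divisor's leading term divides it; move 10 to the remainder.
  normal form = 10.
The normal form is nonzero, so p ∉ I. Since p minus its normal form lies in I, I + (p) = I + (r) where r = 10; decide whether this ideal is the whole ring.
Here r = 10 is a nonzero constant, hence a unit: 1 ∈ I + (p), the Gröbner basis of I + (p) is {1}, and the enlarged system has no common solution — adjoining p is inconsistent.

Adjoining 10xy - 5/4x - 9y^2 + 41/4 makes the ideal the whole ring: the system is inconsistent.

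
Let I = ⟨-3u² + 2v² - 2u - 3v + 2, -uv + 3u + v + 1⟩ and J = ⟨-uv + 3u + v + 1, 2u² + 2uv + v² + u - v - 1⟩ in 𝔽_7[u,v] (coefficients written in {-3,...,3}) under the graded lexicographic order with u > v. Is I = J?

Since reduced Gröbner bases are canonical representatives of ideals under a given ordering, it suffices to compute and compare them.
Buchberger on the first generating set:
f_1 = -3u² + 2v² - 2u - 3v + 2, LT = u².
f_2 = -uv + 3u + v + 1, LT = uv.

S(f_1,f_2): lcm = u²v. S = -3v³ + 3u² - 3uv + v² + u - 3v.
  leading term v³: no divisor's leading term divides it; move -3v³ to the remainder.
  leading term u²: subtract (-1)·f_1 from 3u² - 3uv + v² + u - 3v → -3uv + 3v² - u + v + 2
  leading term uv: subtract (3)·f_2 from -3uv + 3v² - u + v + 2 → 3v² - 3u - 2v - 1
  leading term v²: no divisor's leading term divides it; move 3v² to the remainder.
  leading term u: no divisor's leading term divides it; move -3u to the remainder.
  leading term v: no divisor's leading term divides it; move -2v to the remainder.
  leading term 1: no divisor's leading term divides it; move -1 to the remainder.
  remainder -3v³ + 3v² - 3u - 2v - 1 ≠ 0; add g_3 = -3v³ + 3v² - 3u - 2v - 1 to the basis.

The other S-polynomials (S(f_1,g_3), S(f_2,g_3)) all reduce to 0 modulo the current basis, so we have a Gröbner basis.
Inter-reduce: drop elements whose leading term is divisible by another's, tail-reduce, and make monic.
Reduced Gröbner basis: {v³ - v² + u + 3v - 2, u² - 3v² + 3u + v - 3, uv - 3u - v - 1}.

Buchberger on the second generating set:
h_1 = -uv + 3u + v + 1, LT = uv.
h_2 = 2u² + 2uv + v² + u - v - 1, LT = u².

S(h_1,h_2): lcm = u²v. S = -uv² + 3v³ - 3u² + 2uv - 3v² - u - 3v.
  leading term uv²: subtract (v)·h_1 from -uv² + 3v³ - 3u² + 2uv - 3v² - u - 3v → 3v³ - 3u² - uv + 3v² - u + 3v
  leading term v³: no divisor's leading term divides it; move 3v³ to the remainder.
  leading term u²: subtract (2)·h_2 from -3u² - uv + 3v² - u + 3v → 2uv + v² - 3u - 2v + 2
  leading term uv: subtract (-2)·h_1 from 2uv + v² - 3u - 2v + 2 → v² + 3u - 3
  leading term v²: no divisor's leading term divides it; move v² to the remainder.
  leading term u: no divisor's leading term divides it; move 3u to the remainder.
  leading term 1: no divisor's leading term divides it; move -3 to the remainder.
  remainder 3v³ + v² + 3u - 3 ≠ 0; add k_3 = 3v³ + v² + 3u - 3 to the basis.

The other S-polynomials (S(h_1,k_3), S(h_2,k_3)) all reduce to 0 modulo the current basis, so we have a Gröbner basis.
Inter-reduce: drop elements whose leading term is divisible by another's, tail-reduce, and make monic.
Reduced Gröbner basis: {v³ - 2v² + u - 1, u² - 3v² - 3v - 3, uv - 3u - v - 1}.

These differ, so the ideals are not equal.

No, the ideals differ.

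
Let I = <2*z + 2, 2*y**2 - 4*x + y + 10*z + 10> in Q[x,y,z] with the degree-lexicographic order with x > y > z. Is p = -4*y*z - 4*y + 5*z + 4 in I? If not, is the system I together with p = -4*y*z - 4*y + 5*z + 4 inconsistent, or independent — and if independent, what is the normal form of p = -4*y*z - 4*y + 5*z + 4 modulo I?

First compute the reduced Gröbner basis of I by Buchberger's algorithm.
f_1 = 2*z + 2, LT = z.
f_2 = 2*y**2 - 4*x + y + 10*z + 10, LT = y**2.

S(f_1,f_2): leading monomials are coprime, so the S-polynomial reduces to 0 (Buchberger's first criterion).
Every S-polynomial of the final basis reduces to 0, so we have a Gröbner basis.
Inter-reduce: drop elements whose leading term is divisible by another's, tail-reduce, and make monic.
Reduced Gröbner basis: {y**2 - 2*x + 1/2*y, z + 1}.
Label its elements g_1 = y**2 - 2*x + 1/2*y, g_2 = z + 1.

Reduce p = -4*y*z - 4*y + 5*z + 4 modulo G:
  leading term y*z: subtract (-4*y)·g_2 from -4*y*z - 4*y + 5*z + 4 → 5*z + 4
  leading term z: subtract (5)·g_2 from 5*z + 4 → -1
  leading term 1: no divisor's leading term divides it; move -1 to the remainder.
  normal form = -1.
The normal form is nonzero, so p ∉ I. Since p minus its normal form lies in I, I + (p) = I + (r) where r = -1; decide whether this ideal is the whole ring.
Here r = -1 is a nonzero constant, hence a unit: 1 ∈ I + (p), the Gröbner basis of I + (p) is {1}, and the enlarged system has no common solution — adjoining p is inconsistent.

Ideal membership is decidable via reduction modulo a Gröbner basis.

Adjoining -4*y*z - 4*y + 5*z + 4 makes the ideal the whole ring: the system is inconsistent.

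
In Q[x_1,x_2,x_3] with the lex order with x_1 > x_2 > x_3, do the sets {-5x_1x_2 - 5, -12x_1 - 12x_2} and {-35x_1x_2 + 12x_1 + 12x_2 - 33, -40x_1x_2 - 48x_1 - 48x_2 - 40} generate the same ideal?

Since reduced Gröbner bases are canonical representatives of ideals under a given ordering, it suffices to compute and compare them.
Buchberger on the first generating set:
f_1 = -5x_1x_2 - 5, LT = x_1x_2.
f_2 = -12x_1 - 12x_2, LT = x_1.

S(f_1,f_2): lcm = x_1x_2. S = -x_2^{2} + 1.
  leading term x_2^{2}: no divisor's leading term divides it; move -x_2^{2} to the remainder.
  leading term 1: no divisor's leading term divides it; move 1 to the remainder.
  remainder -x_2^{2} + 1 ≠ 0; add g_3 = -x_2^{2} + 1 to the basis.

The other S-polynomials (S(f_1,g_3), S(f_2,g_3)) all reduce to 0 modulo the current basis, so we have a Gröbner basis.
Inter-reduce: drop elements whose leading term is divisible by another's, tail-reduce, and make monic.
Reduced Gröbner basis: {x_1 + x_2, x_2^{2} - 1}.

Buchberger on the second generating set:
h_1 = -35x_1x_2 + 12x_1 + 12x_2 - 33, LT = x_1x_2.
h_2 = -40x_1x_2 - 48x_1 - 48x_2 - 40, LT = x_1x_2.

S(h_1,h_2): lcm = x_1x_2. S = -\tfrac{54}{35}x_1 - \tfrac{54}{35}x_2 - \tfrac{2}{35}.
  leading term x_1: no divisor's leading term divides it; move -\tfrac{54}{35}x_1 to the remainder.
  leading term x_2: no divisor's leading term divides it; move -\tfrac{54}{35}x_2 to the remainder.
  leading term 1: no divisor's leading term divides it; move -\tfrac{2}{35} to the remainder.
  remainder -\tfrac{54}{35}x_1 - \tfrac{54}{35}x_2 - \tfrac{2}{35} ≠ 0; add k_3 = -\tfrac{54}{35}x_1 - \tfrac{54}{35}x_2 - \tfrac{2}{35} to the basis.

S(h_1,k_3): lcm = x_1x_2. S = -\tfrac{12}{35}x_1 - x_2^{2} - \tfrac{359}{945}x_2 + \tfrac{33}{35}.
  leading term x_1: subtract (\tfrac{2}{9})·k_3 from -\tfrac{12}{35}x_1 - x_2^{2} - \tfrac{359}{945}x_2 + \tfrac{33}{35} → -x_2^{2} - \tfrac{1}{27}x_2 + \tfrac{43}{45}
  leading term x_2^{2}: no divisor's leading term divides it; move -x_2^{2} to the remainder.
  leading term x_2: no divisor's leading term divides it; move -\tfrac{1}{27}x_2 to the remainder.
  leading term 1: no divisor's leading term divides it; move \tfrac{43}{45} to the remainder.
  remainder -x_2^{2} - \tfrac{1}{27}x_2 + \tfrac{43}{45} ≠ 0; add k_4 = -x_2^{2} - \tfrac{1}{27}x_2 + \tfrac{43}{45} to the basis.

The other S-polynomials (S(h_2,k_3), S(h_1,k_4), S(h_2,k_4), S(k_3,k_4)) all reduce to 0 modulo the current basis, so we have a Gröbner basis.
Inter-reduce: drop elements whose leading term is divisible by another's, tail-reduce, and make monic.
Reduced Gröbner basis: {x_1 + x_2 + \tfrac{1}{27}, x_2^{2} + \tfrac{1}{27}x_2 - \tfrac{43}{45}}.

These differ, so the ideals are not equal.

No, the ideals differ.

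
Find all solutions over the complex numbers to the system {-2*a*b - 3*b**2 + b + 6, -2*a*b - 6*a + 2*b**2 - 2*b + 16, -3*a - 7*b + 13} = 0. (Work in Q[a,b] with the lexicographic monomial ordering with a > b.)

Compute a lex Gröbner basis by Buchberger's algorithm.
f_1 = -2*a*b - 3*b**2 + b + 6, LT = a*b.
f_2 = -2*a*b - 6*a + 2*b**2 - 2*b + 16, LT = a*b.
f_3 = -3*a - 7*b + 13, LT = a.

S(f_1,f_2): lcm = a*b. S = -3*a + 5/2*b**2 - 3/2*b + 5.
  leading term a: subtract (1)·f_3 from -3*a + 5/2*b**2 - 3/2*b + 5 → 5/2*b**2 + 11/2*b - 8
  leading term b**2: no divisor's leading term divides it; move 5/2*b**2 to the remainder.
  leading term b: no divisor's leading term divides it; move 11/2*b to the remainder.
  leading term 1: no divisor's leading term divides it; move -8 to the remainder.
  remainder 5/2*b**2 + 11/2*b - 8 ≠ 0; add h_4 = 5/2*b**2 + 11/2*b - 8 to the basis.

S(f_1,f_3): lcm = a*b. S = -5/6*b**2 + 23/6*b - 3.
  leading term b**2: subtract (-1/3)·h_4 from -5/6*b**2 + 23/6*b - 3 → 17/3*b - 17/3
  leading term b: no divisor's leading term divides it; move 17/3*b to the remainder.
  leading term 1: no divisor's leading term divides it; move -17/3 to the remainder.
  remainder 17/3*b - 17/3 ≠ 0; add h_5 = 17/3*b - 17/3 to the basis.

The other S-polynomials (S(f_2,f_3), S(f_1,h_4), S(f_2,h_4), S(f_3,h_4), S(f_1,h_5), S(f_2,h_5), S(f_3,h_5), S(h_4,h_5)) all reduce to 0 modulo the current basis, so we have a Gröbner basis.
Inter-reduce: drop elements whose leading term is divisible by another's, tail-reduce, and make monic.
Reduced Gröbner basis: {a - 2, b - 1}.

Elimination: the polynomial b - 1 lies in the elimination ideal for b, so b ∈ {1}. For each such b, the remaining basis elements (now univariate) give the rest of the solution.
  b = 1: the earlier basis element becomes a - 2 = 0, giving a = 2 — point (2, 1).
Substituting each solution back into the original system confirms all equations vanish.
Zero-dimensionality of the ideal guarantees finitely many solutions over ℂ.

{(2, 1)}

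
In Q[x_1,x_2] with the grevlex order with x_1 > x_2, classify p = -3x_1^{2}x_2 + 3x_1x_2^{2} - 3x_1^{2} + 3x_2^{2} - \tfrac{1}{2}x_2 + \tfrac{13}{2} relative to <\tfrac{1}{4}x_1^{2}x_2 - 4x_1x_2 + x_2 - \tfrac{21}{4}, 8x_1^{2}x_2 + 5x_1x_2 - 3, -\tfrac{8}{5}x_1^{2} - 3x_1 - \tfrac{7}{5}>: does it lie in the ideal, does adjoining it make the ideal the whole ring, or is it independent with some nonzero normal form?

-3x_1^{2}x_2 + 3x_1x_2^{2} - 3x_1^{2} + 3x_2^{2} - \tfrac{1}{2}x_2 + \tfrac{13}{2} lies in I (it reduces to 0).

First compute the reduced Gröbner basis of I by Buchberger's algorithm.
f_1 = \tfrac{1}{4}x_1^{2}x_2 - 4x_1x_2 + x_2 - \tfrac{21}{4}, LT = x_1^{2}x_2.
f_2 = 8x_1^{2}x_2 + 5x_1x_2 - 3, LT = x_1^{2}x_2.
f_3 = -\tfrac{8}{5}x_1^{2} - 3x_1 - \tfrac{7}{5}, LT = x_1^{2}.

S(f_1,f_2): lcm = x_1^{2}x_2. S = -\tfrac{133}{8}x_1x_2 + 4x_2 - \tfrac{165}{8}.
  leading term x_1x_2: no divisor's leading term divides it; move -\tfrac{133}{8}x_1x_2 to the remainder.
  leading term x_2: no divisor's leading term divides it; move 4x_2 to the remainder.
  leading term 1: no divisor's leading term divides it; move -\tfrac{165}{8} to the remainder.
  remainder -\tfrac{133}{8}x_1x_2 + 4x_2 - \tfrac{165}{8} ≠ 0; add h_4 = -\tfrac{133}{8}x_1x_2 + 4x_2 - \tfrac{165}{8} to the basis.

S(f_1,f_3): lcm = x_1^{2}x_2. S = -\tfrac{143}{8}x_1x_2 + \tfrac{25}{8}x_2 - 21.
  leading term x_1x_2: subtract (\tfrac{143}{133})·h_4 from -\tfrac{143}{8}x_1x_2 + \tfrac{25}{8}x_2 - 21 → -\tfrac{1251}{1064}x_2 + \tfrac{1251}{1064}
  leading term x_2: no divisor's leading term divides it; move -\tfrac{1251}{1064}x_2 to the remainder.
  leading term 1: no divisor's leading term divides it; move \tfrac{1251}{1064} to the remainder.
  remainder -\tfrac{1251}{1064}x_2 + \tfrac{1251}{1064} ≠ 0; add h_5 = -\tfrac{1251}{1064}x_2 + \tfrac{1251}{1064} to the basis.

S(f_1,h_4): lcm = x_1^{2}x_2. S = -\tfrac{2096}{133}x_1x_2 - \tfrac{165}{133}x_1 + 4x_2 - 21.
  leading term x_1x_2: subtract (\tfrac{16768}{17689})·h_4 from -\tfrac{2096}{133}x_1x_2 - \tfrac{165}{133}x_1 + 4x_2 - 21 → -\tfrac{165}{133}x_1 + \tfrac{3684}{17689}x_2 - \tfrac{25629}{17689}
  leading term x_1: no divisor's leading term divides it; move -\tfrac{165}{133}x_1 to the remainder.
  leading term x_2: subtract (-\tfrac{9824}{55461})·h_5 from \tfrac{3684}{17689}x_2 - \tfrac{25629}{17689} → -\tfrac{165}{133}
  leading term 1: no divisor's leading term divides it; move -\tfrac{165}{133} to the remainder.
  remainder -\tfrac{165}{133}x_1 - \tfrac{165}{133} ≠ 0; add h_6 = -\tfrac{165}{133}x_1 - \tfrac{165}{133} to the basis.

The other S-polynomials (S(f_2,f_3), S(f_2,h_4), S(f_3,h_4), S(f_1,h_5), S(f_2,h_5), S(f_3,h_5), S(h_4,h_5), S(f_1,h_6), S(f_2,h_6), S(f_3,h_6), S(h_4,h_6), S(h_5,h_6)) all reduce to 0 modulo the current basis, so we have a Gröbner basis.
Inter-reduce: drop elements whose leading term is divisible by another's, tail-reduce, and make monic.
Reduced Gröbner basis: {x_1 + 1, x_2 - 1}.
Label its elements g_1 = x_1 + 1, g_2 = x_2 - 1.

Reduce p = -3x_1^{2}x_2 + 3x_1x_2^{2} - 3x_1^{2} + 3x_2^{2} - \tfrac{1}{2}x_2 + \tfrac{13}{2} modulo G:
  leading term x_1^{2}x_2: subtract (-3x_1x_2)·g_1 from -3x_1^{2}x_2 + 3x_1x_2^{2} - 3x_1^{2} + 3x_2^{2} - \tfrac{1}{2}x_2 + \tfrac{13}{2} → 3x_1x_2^{2} - 3x_1^{2} + 3x_1x_2 + 3x_2^{2} - \tfrac{1}{2}x_2 + \tfrac{13}{2}
  leading term x_1x_2^{2}: subtract (3x_2^{2})·g_1 from 3x_1x_2^{2} - 3x_1^{2} + 3x_1x_2 + 3x_2^{2} - \tfrac{1}{2}x_2 + \tfrac{13}{2} → -3x_1^{2} + 3x_1x_2 - \tfrac{1}{2}x_2 + \tfrac{13}{2}
  leading term x_1^{2}: subtract (-3x_1)·g_1 from -3x_1^{2} + 3x_1x_2 - \tfrac{1}{2}x_2 + \tfrac{13}{2} → 3x_1x_2 + 3x_1 - \tfrac{1}{2}x_2 + \tfrac{13}{2}
  leading term x_1x_2: subtract (3x_2)·g_1 from 3x_1x_2 + 3x_1 - \tfrac{1}{2}x_2 + \tfrac{13}{2} → 3x_1 - \tfrac{7}{2}x_2 + \tfrac{13}{2}
  leading term x_1: subtract (3)·g_1 from 3x_1 - \tfrac{7}{2}x_2 + \tfrac{13}{2} → -\tfrac{7}{2}x_2 + \tfrac{7}{2}
  leading term x_2: subtract (-\tfrac{7}{2})·g_2 from -\tfrac{7}{2}x_2 + \tfrac{7}{2} → 0
  normal form = 0.
Since the normal form is 0, p ∈ I.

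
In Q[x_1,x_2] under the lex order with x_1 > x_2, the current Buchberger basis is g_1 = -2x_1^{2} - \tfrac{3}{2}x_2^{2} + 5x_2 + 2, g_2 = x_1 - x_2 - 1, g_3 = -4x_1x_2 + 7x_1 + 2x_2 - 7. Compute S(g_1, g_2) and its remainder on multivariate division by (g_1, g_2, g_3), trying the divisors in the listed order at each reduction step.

lcm(LM(g_1), LM(g_2)) = x_1^{2}.
S = (lcm/LT(g_1))·g_1 − (lcm/LT(g_2))·g_2 = x_1x_2 + x_1 + \tfrac{3}{4}x_2^{2} - \tfrac{5}{2}x_2 - 1.
Reduce S modulo (g_1, g_2, g_3) in that order:
  leading term x_1x_2: subtract (x_2)·g_2 from x_1x_2 + x_1 + \tfrac{3}{4}x_2^{2} - \tfrac{5}{2}x_2 - 1 → x_1 + \tfrac{7}{4}x_2^{2} - \tfrac{3}{2}x_2 - 1
  leading term x_1: subtract (1)·g_2 from x_1 + \tfrac{7}{4}x_2^{2} - \tfrac{3}{2}x_2 - 1 → \tfrac{7}{4}x_2^{2} - \tfrac{1}{2}x_2
  leading term x_2^{2}: no divisor's leading term divides it; move \tfrac{7}{4}x_2^{2} to the remainder.
  leading term x_2: no divisor's leading term divides it; move -\tfrac{1}{2}x_2 to the remainder.
The remainder \tfrac{7}{4}x_2^{2} - \tfrac{1}{2}x_2 is nonzero, so it would be added as the next basis element.

S(g_1, g_2) = x_1x_2 + x_1 + \tfrac{3}{4}x_2^{2} - \tfrac{5}{2}x_2 - 1; remainder on division = \tfrac{7}{4}x_2^{2} - \tfrac{1}{2}x_2.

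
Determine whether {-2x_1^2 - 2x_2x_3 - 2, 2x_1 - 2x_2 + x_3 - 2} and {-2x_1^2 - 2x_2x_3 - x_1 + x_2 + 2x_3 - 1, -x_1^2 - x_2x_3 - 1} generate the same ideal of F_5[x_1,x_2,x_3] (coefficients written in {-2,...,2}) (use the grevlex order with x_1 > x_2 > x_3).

Yes, the ideals are equal.

Two ideals are equal iff their reduced Gröbner bases coincide (the reduced basis is unique for a fixed ordering).
Buchberger on the first generating set:
f_1 = -2x_1^2 - 2x_2x_3 - 2, LT = x_1^2.
f_2 = 2x_1 - 2x_2 + x_3 - 2, LT = x_1.

S(f_1,f_2): lcm = x_1^2. S = x_1x_2 + 2x_1x_3 + x_2x_3 + x_1 + 1.
  leading term x_1x_2: subtract (-2x_2)·f_2 from x_1x_2 + 2x_1x_3 + x_2x_3 + x_1 + 1 → x_2^2 + 2x_1x_3 - 2x_2x_3 + x_1 + x_2 + 1
  leading term x_2^2: no divisor's leading term divides it; move x_2^2 to the remainder.
  leading term x_1x_3: subtract (x_3)·f_2 from 2x_1x_3 - 2x_2x_3 + x_1 + x_2 + 1 → -x_3^2 + x_1 + x_2 + 2x_3 + 1
  leading term x_3^2: no divisor's leading term divides it; move -x_3^2 to the remainder.
  leading term x_1: subtract (-2)·f_2 from x_1 + x_2 + 2x_3 + 1 → 2x_2 - x_3 + 2
  leading term x_2: no divisor's leading term divides it; move 2x_2 to the remainder.
  leading term x_3: no divisor's leading term divides it; move -x_3 to the remainder.
  leading term 1: no divisor's leading term divides it; move 2 to the remainder.
  remainder x_2^2 - x_3^2 + 2x_2 - x_3 + 2 ≠ 0; add g_3 = x_2^2 - x_3^2 + 2x_2 - x_3 + 2 to the basis.

The other S-polynomials (S(f_1,g_3), S(f_2,g_3)) all reduce to 0 modulo the current basis, so we have a Gröbner basis.
Inter-reduce: drop elements whose leading term is divisible by another's, tail-reduce, and make monic.
Reduced Gröbner basis: {x_2^2 - x_3^2 + 2x_2 - x_3 + 2, x_1 - x_2 - 2x_3 - 1}.

Buchberger on the second generating set:
h_1 = -2x_1^2 - 2x_2x_3 - x_1 + x_2 + 2x_3 - 1, LT = x_1^2.
h_2 = -x_1^2 - x_2x_3 - 1, LT = x_1^2.

S(h_1,h_2): lcm = x_1^2. S = -2x_1 + 2x_2 - x_3 + 2.
  leading term x_1: no divisor's leading term divides it; move -2x_1 to the remainder.
  leading term x_2: no divisor's leading term divides it; move 2x_2 to the remainder.
  leading term x_3: no divisor's leading term divides it; move -x_3 to the remainder.
  leading term 1: no divisor's leading term divides it; move 2 to the remainder.
  remainder -2x_1 + 2x_2 - x_3 + 2 ≠ 0; add k_3 = -2x_1 + 2x_2 - x_3 + 2 to the basis.

S(h_1,k_3): lcm = x_1^2. S = x_1x_2 + 2x_1x_3 + x_2x_3 - x_1 + 2x_2 - x_3 - 2.
  leading term x_1x_2: subtract (2x_2)·k_3 from x_1x_2 + 2x_1x_3 + x_2x_3 - x_1 + 2x_2 - x_3 - 2 → x_2^2 + 2x_1x_3 - 2x_2x_3 - x_1 - 2x_2 - x_3 - 2
  leading term x_2^2: no divisor's leading term divides it; move x_2^2 to the remainder.
  leading term x_1x_3: subtract (-x_3)·k_3 from 2x_1x_3 - 2x_2x_3 - x_1 - 2x_2 - x_3 - 2 → -x_3^2 - x_1 - 2x_2 + x_3 - 2
  leading term x_3^2: no divisor's leading term divides it; move -x_3^2 to the remainder.
  leading term x_1: subtract (-2)·k_3 from -x_1 - 2x_2 + x_3 - 2 → 2x_2 - x_3 + 2
  leading term x_2: no divisor's leading term divides it; move 2x_2 to the remainder.
  leading term x_3: no divisor's leading term divides it; move -x_3 to the remainder.
  leading term 1: no divisor's leading term divides it; move 2 to the remainder.
  remainder x_2^2 - x_3^2 + 2x_2 - x_3 + 2 ≠ 0; add k_4 = x_2^2 - x_3^2 + 2x_2 - x_3 + 2 to the basis.

The other S-polynomials (S(h_2,k_3), S(h_1,k_4), S(h_2,k_4), S(k_3,k_4)) all reduce to 0 modulo the current basis, so we have a Gröbner basis.
Inter-reduce: drop elements whose leading term is divisible by another's, tail-reduce, and make monic.
Reduced Gröbner basis: {x_2^2 - x_3^2 + 2x_2 - x_3 + 2, x_1 - x_2 - 2x_3 - 1}.

These coincide, so the ideals are equal.
The choice of monomial ordering does not affect the verdict — as long as both bases are computed under the same ordering, their equality decides ideal equality.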